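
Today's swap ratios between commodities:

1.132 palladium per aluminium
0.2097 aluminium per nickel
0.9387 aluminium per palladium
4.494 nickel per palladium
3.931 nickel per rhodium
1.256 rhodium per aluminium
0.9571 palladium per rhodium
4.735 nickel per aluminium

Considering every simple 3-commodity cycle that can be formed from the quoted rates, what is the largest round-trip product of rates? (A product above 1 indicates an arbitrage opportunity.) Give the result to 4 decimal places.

1.1284

aluminium→rhodium→palladium→aluminium: 1.256 × 0.9571 × 0.9387 = 1.12843
nickel→aluminium→palladium→nickel: 0.2097 × 1.132 × 4.494 = 1.06679
nickel→aluminium→rhodium→nickel: 0.2097 × 1.256 × 3.931 = 1.03536
Maximum is aluminium→rhodium→palladium→aluminium at 1.1284; arbitrage exists.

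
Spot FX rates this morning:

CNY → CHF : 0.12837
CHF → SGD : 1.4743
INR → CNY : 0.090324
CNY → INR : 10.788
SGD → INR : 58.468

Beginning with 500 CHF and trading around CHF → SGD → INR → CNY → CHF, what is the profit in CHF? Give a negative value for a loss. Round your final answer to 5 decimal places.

-0.26380

500 CHF × 1.4743 = 737.15 SGD
737.15 SGD × 58.468 = 43099.6862 INR
43099.6862 INR × 0.090324 = 3892.9360563288 CNY
3892.9360563288 CNY × 0.12837 = 499.736201550928056 CHF
Net change: 499.736201550928056 − 500 = -0.263798449071944 CHF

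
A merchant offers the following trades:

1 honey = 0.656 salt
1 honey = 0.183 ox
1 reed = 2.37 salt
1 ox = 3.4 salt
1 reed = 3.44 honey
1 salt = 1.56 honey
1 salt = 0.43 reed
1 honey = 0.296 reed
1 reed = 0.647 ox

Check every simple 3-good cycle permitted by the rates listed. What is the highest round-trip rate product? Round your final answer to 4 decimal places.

honey→reed→salt→honey: 0.296 × 2.37 × 1.56 = 1.09437
ox→salt→honey→ox: 3.4 × 1.56 × 0.183 = 0.97063
honey→salt→reed→honey: 0.656 × 0.43 × 3.44 = 0.97036
ox→salt→reed→ox: 3.4 × 0.43 × 0.647 = 0.94591
Maximum is honey→reed→salt→honey at 1.0944; arbitrage exists.

1.0944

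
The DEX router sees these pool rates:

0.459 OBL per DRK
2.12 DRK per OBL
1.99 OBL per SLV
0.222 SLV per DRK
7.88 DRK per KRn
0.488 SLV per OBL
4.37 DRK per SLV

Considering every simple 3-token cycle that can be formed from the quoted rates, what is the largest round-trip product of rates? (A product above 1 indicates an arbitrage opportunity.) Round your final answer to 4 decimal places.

0.9788

DRK→OBL→SLV→DRK: 0.459 × 0.488 × 4.37 = 0.97885
DRK→SLV→OBL→DRK: 0.222 × 1.99 × 2.12 = 0.93657
Maximum is DRK→OBL→SLV→DRK at 0.9788; no arbitrage — every cycle loses value.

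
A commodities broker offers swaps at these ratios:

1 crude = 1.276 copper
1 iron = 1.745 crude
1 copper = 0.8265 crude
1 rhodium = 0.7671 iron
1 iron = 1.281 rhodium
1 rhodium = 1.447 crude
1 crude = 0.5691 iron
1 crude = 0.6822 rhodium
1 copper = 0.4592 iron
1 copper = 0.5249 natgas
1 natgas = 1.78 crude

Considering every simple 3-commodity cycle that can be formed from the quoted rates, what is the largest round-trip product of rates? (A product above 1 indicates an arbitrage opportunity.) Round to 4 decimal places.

1.1922

crude→copper→natgas→crude: 1.276 × 0.5249 × 1.78 = 1.19219
crude→iron→rhodium→crude: 0.5691 × 1.281 × 1.447 = 1.05489
crude→copper→iron→crude: 1.276 × 0.4592 × 1.745 = 1.02246
crude→rhodium→iron→crude: 0.6822 × 0.7671 × 1.745 = 0.91319
Maximum is crude→copper→natgas→crude at 1.1922; arbitrage exists.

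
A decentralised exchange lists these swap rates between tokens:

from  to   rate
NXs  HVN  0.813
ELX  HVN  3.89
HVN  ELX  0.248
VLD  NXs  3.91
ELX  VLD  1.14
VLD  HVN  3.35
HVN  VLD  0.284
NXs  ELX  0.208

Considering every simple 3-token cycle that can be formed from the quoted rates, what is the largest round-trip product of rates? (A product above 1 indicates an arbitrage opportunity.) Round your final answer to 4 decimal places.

HVN→ELX→VLD→HVN: 0.248 × 1.14 × 3.35 = 0.94711
VLD→NXs→ELX→VLD: 3.91 × 0.208 × 1.14 = 0.92714
HVN→VLD→NXs→HVN: 0.284 × 3.91 × 0.813 = 0.90279
Maximum is HVN→ELX→VLD→HVN at 0.9471; no arbitrage — every cycle loses value.

0.9471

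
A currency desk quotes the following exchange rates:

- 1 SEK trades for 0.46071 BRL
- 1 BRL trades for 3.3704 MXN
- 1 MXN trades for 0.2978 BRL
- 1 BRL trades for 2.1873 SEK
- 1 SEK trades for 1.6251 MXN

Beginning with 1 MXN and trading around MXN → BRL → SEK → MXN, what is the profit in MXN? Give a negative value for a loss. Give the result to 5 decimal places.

1 MXN × 0.2978 = 0.2978 BRL
0.2978 BRL × 2.1873 = 0.65137794 SEK
0.65137794 SEK × 1.6251 = 1.058554290294 MXN
Net change: 1.058554290294 − 1 = 0.058554290294 MXN

0.05855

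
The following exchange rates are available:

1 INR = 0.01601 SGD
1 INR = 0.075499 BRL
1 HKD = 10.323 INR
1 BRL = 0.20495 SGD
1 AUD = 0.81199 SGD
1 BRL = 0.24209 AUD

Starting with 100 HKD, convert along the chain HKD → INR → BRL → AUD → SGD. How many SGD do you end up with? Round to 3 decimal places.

100 HKD × 10.323 = 1032.3 INR
1032.3 INR × 0.075499 = 77.9376177 BRL
77.9376177 BRL × 0.24209 = 18.867917868993 AUD
18.867917868993 AUD × 0.81199 = 15.32056063044362607 SGD

15.321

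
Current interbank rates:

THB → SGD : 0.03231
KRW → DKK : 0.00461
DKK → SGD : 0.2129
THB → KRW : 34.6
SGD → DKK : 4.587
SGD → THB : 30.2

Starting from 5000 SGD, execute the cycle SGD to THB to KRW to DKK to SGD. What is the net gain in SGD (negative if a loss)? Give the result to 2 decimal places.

5000 SGD × 30.2 = 151000 THB
151000 THB × 34.6 = 5224600 KRW
5224600 KRW × 0.00461 = 24085.406 DKK
24085.406 DKK × 0.2129 = 5127.7829374 SGD
Net change: 5127.7829374 − 5000 = 127.7829374 SGD

127.78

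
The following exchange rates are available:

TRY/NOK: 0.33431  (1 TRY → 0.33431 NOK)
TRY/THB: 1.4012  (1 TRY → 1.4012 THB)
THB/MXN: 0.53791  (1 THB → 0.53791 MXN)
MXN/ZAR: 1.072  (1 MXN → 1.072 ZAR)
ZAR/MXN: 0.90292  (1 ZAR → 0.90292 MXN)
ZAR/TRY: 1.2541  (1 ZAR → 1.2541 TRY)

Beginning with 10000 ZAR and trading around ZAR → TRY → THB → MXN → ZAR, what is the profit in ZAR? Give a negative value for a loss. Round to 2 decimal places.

132.97

10000 ZAR × 1.2541 = 12541 TRY
12541 TRY × 1.4012 = 17572.4492 THB
17572.4492 THB × 0.53791 = 9452.396149172 MXN
9452.396149172 MXN × 1.072 = 10132.968671912384 ZAR
Net change: 10132.968671912384 − 10000 = 132.968671912384 ZAR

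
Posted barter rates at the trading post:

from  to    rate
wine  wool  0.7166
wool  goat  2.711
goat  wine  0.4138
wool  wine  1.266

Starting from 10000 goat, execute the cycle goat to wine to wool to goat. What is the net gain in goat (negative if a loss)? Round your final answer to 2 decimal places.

10000 goat × 0.4138 = 4138 wine
4138 wine × 0.7166 = 2965.2908 wool
2965.2908 wool × 2.711 = 8038.9033588 goat
Net change: 8038.9033588 − 10000 = -1961.0966412 goat

-1961.10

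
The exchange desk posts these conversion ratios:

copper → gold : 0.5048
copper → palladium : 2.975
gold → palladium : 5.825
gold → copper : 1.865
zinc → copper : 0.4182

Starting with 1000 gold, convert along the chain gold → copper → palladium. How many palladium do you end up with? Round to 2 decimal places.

5548.38

1000 gold × 1.865 = 1865 copper
1865 copper × 2.975 = 5548.375 palladium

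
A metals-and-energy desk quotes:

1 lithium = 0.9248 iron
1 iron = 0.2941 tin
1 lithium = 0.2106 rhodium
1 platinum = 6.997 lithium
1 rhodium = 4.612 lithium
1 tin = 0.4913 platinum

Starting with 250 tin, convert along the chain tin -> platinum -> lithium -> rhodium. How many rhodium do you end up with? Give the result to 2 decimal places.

250 tin × 0.4913 = 122.825 platinum
122.825 platinum × 6.997 = 859.406525 lithium
859.406525 lithium × 0.2106 = 180.991014165 rhodium

180.99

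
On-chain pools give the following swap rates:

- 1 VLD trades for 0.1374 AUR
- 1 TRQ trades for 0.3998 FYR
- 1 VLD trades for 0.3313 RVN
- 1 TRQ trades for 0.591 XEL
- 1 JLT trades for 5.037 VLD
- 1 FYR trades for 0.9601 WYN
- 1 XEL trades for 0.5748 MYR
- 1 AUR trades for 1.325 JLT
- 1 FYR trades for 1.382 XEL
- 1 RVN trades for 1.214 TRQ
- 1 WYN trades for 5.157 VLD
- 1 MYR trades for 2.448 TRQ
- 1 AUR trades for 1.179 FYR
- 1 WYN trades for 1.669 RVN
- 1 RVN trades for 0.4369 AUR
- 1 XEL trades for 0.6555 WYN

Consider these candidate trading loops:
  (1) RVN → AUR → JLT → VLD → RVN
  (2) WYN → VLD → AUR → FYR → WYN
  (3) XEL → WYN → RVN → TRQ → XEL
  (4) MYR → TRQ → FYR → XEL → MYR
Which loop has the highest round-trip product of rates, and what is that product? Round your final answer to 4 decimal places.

(1) 0.4369 × 1.325 × 5.037 × 0.3313 = 0.96603
(2) 5.157 × 0.1374 × 1.179 × 0.9601 = 0.80207
(3) 0.6555 × 1.669 × 1.214 × 0.591 = 0.78494
(4) 2.448 × 0.3998 × 1.382 × 0.5748 = 0.77746
Highest is cycle (1) at 0.9660 (≤1, no arbitrage).

0.9660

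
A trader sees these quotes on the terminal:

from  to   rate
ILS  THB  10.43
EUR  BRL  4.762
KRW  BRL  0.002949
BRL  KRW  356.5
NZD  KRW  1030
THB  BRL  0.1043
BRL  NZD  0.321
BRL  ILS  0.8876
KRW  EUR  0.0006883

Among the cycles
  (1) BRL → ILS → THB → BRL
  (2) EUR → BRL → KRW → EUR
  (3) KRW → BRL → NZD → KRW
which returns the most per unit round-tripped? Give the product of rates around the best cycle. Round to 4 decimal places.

1.1685

(1) 0.8876 × 10.43 × 0.1043 = 0.96557
(2) 4.762 × 356.5 × 0.0006883 = 1.16849
(3) 0.002949 × 0.321 × 1030 = 0.97503
Highest is cycle (2) at 1.1685 (>1, arbitrage).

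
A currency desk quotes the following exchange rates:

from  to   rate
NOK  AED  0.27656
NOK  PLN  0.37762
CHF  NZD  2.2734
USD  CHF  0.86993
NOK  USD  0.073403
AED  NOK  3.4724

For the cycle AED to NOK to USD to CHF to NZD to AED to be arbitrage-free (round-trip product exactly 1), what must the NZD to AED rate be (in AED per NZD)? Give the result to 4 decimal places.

1.9838

Known legs of the cycle: 3.4724 × 0.073403 × 0.86993 × 2.2734 = 0.5040849382697911464
For no arbitrage the full-cycle product must be 1, so the missing rate is 1 / 0.5040849382697911464 ≈ 1.983793.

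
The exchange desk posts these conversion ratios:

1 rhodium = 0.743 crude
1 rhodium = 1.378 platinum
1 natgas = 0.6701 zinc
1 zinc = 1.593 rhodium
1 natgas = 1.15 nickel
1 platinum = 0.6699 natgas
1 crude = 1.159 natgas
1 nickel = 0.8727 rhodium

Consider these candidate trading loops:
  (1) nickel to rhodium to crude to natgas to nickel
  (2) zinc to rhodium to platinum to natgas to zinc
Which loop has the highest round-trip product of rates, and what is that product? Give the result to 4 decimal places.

(1) 0.8727 × 0.743 × 1.159 × 1.15 = 0.86424
(2) 1.593 × 1.378 × 0.6699 × 0.6701 = 0.98540
Highest is cycle (2) at 0.9854 (≤1, no arbitrage).

0.9854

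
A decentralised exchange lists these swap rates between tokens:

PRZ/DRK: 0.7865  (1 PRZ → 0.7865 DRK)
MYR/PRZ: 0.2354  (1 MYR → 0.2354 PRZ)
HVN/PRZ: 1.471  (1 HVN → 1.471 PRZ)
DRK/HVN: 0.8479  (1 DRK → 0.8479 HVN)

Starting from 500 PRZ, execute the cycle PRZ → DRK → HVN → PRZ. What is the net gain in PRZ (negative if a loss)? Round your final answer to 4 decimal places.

-9.5147

500 PRZ × 0.7865 = 393.25 DRK
393.25 DRK × 0.8479 = 333.436675 HVN
333.436675 HVN × 1.471 = 490.485348925 PRZ
Net change: 490.485348925 − 500 = -9.514651075 PRZ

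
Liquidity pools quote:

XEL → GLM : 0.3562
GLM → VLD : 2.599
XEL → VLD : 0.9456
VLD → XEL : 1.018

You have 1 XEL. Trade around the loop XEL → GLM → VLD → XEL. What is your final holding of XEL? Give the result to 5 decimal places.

0.94243

1 XEL × 0.3562 = 0.3562 GLM
0.3562 GLM × 2.599 = 0.9257638 VLD
0.9257638 VLD × 1.018 = 0.9424275484 XEL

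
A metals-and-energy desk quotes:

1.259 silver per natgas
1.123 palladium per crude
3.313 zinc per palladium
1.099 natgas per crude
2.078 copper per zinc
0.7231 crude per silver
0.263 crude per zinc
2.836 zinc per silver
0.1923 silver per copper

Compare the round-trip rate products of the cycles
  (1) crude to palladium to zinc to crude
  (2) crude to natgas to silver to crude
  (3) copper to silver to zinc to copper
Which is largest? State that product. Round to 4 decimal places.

1.1333

(1) 1.123 × 3.313 × 0.263 = 0.97849
(2) 1.099 × 1.259 × 0.7231 = 1.00051
(3) 0.1923 × 2.836 × 2.078 = 1.13326
Highest is cycle (3) at 1.1333 (>1, arbitrage).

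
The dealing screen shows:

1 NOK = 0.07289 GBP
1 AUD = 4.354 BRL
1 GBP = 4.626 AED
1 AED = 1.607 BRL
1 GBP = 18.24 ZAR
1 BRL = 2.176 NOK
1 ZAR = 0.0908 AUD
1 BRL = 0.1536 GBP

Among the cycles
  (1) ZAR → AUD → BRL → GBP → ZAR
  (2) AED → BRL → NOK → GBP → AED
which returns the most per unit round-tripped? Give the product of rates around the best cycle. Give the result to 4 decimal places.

(1) 0.0908 × 4.354 × 0.1536 × 18.24 = 1.10762
(2) 1.607 × 2.176 × 0.07289 × 4.626 = 1.17909
Highest is cycle (2) at 1.1791 (>1, arbitrage).

1.1791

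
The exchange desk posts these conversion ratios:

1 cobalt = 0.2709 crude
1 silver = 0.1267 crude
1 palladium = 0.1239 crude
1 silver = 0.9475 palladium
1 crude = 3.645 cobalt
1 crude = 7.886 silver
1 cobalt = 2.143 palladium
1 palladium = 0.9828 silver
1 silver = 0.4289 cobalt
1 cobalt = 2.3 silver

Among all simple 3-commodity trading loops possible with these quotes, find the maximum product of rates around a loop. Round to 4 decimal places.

1.0622

silver→crude→cobalt→silver: 0.1267 × 3.645 × 2.3 = 1.06219
palladium→crude→cobalt→palladium: 0.1239 × 3.645 × 2.143 = 0.96781
silver→palladium→crude→silver: 0.9475 × 0.1239 × 7.886 = 0.92578
silver→cobalt→crude→silver: 0.4289 × 0.2709 × 7.886 = 0.91627
silver→cobalt→palladium→silver: 0.4289 × 2.143 × 0.9828 = 0.90332
Maximum is silver→crude→cobalt→silver at 1.0622; arbitrage exists.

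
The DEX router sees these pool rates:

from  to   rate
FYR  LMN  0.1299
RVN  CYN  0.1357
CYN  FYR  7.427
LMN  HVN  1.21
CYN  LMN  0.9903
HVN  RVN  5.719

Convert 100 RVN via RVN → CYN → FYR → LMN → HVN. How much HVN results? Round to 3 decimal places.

100 RVN × 0.1357 = 13.57 CYN
13.57 CYN × 7.427 = 100.78439 FYR
100.78439 FYR × 0.1299 = 13.091892261 LMN
13.091892261 LMN × 1.21 = 15.84118963581 HVN

15.841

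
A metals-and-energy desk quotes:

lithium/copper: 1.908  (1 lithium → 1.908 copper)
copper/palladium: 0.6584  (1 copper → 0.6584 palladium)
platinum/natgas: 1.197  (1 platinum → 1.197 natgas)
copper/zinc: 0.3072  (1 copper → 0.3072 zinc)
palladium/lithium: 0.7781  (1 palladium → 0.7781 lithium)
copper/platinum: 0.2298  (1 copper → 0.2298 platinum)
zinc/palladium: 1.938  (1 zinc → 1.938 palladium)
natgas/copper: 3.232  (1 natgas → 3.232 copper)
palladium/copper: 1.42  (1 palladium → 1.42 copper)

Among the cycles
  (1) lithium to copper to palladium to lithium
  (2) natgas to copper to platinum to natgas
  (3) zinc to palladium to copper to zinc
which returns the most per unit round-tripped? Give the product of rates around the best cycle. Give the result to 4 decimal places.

0.9775

(1) 1.908 × 0.6584 × 0.7781 = 0.97747
(2) 3.232 × 0.2298 × 1.197 = 0.88903
(3) 1.938 × 1.42 × 0.3072 = 0.84540
Highest is cycle (1) at 0.9775 (≤1, no arbitrage).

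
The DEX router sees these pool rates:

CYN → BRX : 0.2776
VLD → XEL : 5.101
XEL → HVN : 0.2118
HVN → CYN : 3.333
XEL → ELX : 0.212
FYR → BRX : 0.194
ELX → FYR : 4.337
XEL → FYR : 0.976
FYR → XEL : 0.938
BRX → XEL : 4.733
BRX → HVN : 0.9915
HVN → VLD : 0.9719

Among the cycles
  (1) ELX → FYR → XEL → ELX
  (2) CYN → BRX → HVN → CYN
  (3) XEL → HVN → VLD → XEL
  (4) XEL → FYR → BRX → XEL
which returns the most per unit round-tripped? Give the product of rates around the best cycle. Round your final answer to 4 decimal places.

(1) 4.337 × 0.938 × 0.212 = 0.86244
(2) 0.2776 × 0.9915 × 3.333 = 0.91738
(3) 0.2118 × 0.9719 × 5.101 = 1.05003
(4) 0.976 × 0.194 × 4.733 = 0.89617
Highest is cycle (3) at 1.0500 (>1, arbitrage).

1.0500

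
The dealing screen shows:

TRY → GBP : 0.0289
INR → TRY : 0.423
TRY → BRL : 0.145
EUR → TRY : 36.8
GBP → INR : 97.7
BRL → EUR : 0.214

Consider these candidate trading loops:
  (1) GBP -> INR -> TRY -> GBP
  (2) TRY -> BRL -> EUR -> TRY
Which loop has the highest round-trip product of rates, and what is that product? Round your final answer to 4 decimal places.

1.1944

(1) 97.7 × 0.423 × 0.0289 = 1.19435
(2) 0.145 × 0.214 × 36.8 = 1.14190
Highest is cycle (1) at 1.1944 (>1, arbitrage).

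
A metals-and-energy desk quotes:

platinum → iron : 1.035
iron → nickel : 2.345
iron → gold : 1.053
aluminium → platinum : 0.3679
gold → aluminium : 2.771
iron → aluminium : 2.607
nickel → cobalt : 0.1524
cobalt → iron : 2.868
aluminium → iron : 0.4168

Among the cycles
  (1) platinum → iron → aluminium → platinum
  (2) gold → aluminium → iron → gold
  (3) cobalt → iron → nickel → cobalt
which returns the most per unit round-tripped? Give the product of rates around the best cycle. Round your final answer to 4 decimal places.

1.2162

(1) 1.035 × 2.607 × 0.3679 = 0.99268
(2) 2.771 × 0.4168 × 1.053 = 1.21617
(3) 2.868 × 2.345 × 0.1524 = 1.02496
Highest is cycle (2) at 1.2162 (>1, arbitrage).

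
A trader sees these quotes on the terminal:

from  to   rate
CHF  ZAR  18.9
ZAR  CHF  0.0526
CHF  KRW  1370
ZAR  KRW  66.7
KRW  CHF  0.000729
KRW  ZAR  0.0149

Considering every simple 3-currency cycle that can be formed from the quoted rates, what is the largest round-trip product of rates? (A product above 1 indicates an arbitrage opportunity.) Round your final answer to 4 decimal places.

1.0737

KRW→ZAR→CHF→KRW: 0.0149 × 0.0526 × 1370 = 1.07372
KRW→CHF→ZAR→KRW: 0.000729 × 18.9 × 66.7 = 0.91900
Maximum is KRW→ZAR→CHF→KRW at 1.0737; arbitrage exists.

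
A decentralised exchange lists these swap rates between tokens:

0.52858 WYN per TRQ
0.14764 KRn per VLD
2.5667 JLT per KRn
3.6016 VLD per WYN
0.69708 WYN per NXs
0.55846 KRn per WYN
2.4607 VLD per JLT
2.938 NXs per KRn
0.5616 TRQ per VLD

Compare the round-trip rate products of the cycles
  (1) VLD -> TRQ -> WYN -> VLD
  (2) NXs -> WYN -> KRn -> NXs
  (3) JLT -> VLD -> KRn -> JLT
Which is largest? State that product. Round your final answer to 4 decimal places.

(1) 0.5616 × 0.52858 × 3.6016 = 1.06914
(2) 0.69708 × 0.55846 × 2.938 = 1.14374
(3) 2.4607 × 0.14764 × 2.5667 = 0.93248
Highest is cycle (2) at 1.1437 (>1, arbitrage).

1.1437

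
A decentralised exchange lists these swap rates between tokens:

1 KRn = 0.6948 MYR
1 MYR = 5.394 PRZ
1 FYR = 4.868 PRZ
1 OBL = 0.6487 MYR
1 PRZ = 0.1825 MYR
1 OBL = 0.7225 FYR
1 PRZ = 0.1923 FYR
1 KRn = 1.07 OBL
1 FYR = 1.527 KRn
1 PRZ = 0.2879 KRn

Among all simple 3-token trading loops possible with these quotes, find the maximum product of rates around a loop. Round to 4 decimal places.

1.1805

FYR→KRn→OBL→FYR: 1.527 × 1.07 × 0.7225 = 1.18049
MYR→PRZ→KRn→MYR: 5.394 × 0.2879 × 0.6948 = 1.07898
Maximum is FYR→KRn→OBL→FYR at 1.1805; arbitrage exists.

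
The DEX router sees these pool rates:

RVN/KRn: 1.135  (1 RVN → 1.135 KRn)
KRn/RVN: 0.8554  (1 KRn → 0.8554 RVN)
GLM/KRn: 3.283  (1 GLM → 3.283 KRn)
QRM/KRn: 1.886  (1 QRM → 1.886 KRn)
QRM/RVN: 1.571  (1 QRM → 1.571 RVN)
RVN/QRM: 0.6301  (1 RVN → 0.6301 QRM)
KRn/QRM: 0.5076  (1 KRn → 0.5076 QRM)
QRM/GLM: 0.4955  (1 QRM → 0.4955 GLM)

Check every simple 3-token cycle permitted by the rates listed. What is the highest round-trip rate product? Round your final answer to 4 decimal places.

1.0165

QRM→KRn→RVN→QRM: 1.886 × 0.8554 × 0.6301 = 1.01653
QRM→RVN→KRn→QRM: 1.571 × 1.135 × 0.5076 = 0.90509
QRM→GLM→KRn→QRM: 0.4955 × 3.283 × 0.5076 = 0.82573
Maximum is QRM→KRn→RVN→QRM at 1.0165; arbitrage exists.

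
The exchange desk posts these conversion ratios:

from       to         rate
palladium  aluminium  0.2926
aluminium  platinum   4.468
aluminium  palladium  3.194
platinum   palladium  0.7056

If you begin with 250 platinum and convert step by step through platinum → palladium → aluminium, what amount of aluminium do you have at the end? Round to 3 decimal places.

51.615

250 platinum × 0.7056 = 176.4 palladium
176.4 palladium × 0.2926 = 51.61464 aluminium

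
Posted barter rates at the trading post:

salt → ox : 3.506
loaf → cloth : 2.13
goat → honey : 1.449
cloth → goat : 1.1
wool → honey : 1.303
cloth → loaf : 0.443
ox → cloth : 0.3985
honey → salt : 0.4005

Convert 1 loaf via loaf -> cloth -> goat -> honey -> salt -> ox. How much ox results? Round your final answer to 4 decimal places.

4.7671

1 loaf × 2.13 = 2.13 cloth
2.13 cloth × 1.1 = 2.343 goat
2.343 goat × 1.449 = 3.395007 honey
3.395007 honey × 0.4005 = 1.3597003035 salt
1.3597003035 salt × 3.506 = 4.767109264071 ox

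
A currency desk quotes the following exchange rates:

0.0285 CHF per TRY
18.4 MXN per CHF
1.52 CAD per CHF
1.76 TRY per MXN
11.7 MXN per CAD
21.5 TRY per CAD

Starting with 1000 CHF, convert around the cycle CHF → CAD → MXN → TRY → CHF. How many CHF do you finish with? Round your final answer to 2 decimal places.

892.05

1000 CHF × 1.52 = 1520 CAD
1520 CAD × 11.7 = 17784 MXN
17784 MXN × 1.76 = 31299.84 TRY
31299.84 TRY × 0.0285 = 892.04544 CHF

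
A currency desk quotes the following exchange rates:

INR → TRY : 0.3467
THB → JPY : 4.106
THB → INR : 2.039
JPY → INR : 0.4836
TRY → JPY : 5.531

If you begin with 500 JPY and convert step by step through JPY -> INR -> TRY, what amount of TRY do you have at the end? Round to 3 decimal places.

83.832

500 JPY × 0.4836 = 241.8 INR
241.8 INR × 0.3467 = 83.83206 TRY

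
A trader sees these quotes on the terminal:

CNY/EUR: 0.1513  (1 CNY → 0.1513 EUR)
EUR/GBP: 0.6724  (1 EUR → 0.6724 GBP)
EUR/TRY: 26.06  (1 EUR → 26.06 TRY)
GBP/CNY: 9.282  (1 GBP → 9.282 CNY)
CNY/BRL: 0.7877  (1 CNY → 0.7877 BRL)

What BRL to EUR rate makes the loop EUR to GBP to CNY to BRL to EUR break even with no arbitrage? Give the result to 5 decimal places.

Known legs of the cycle: 0.6724 × 9.282 × 0.7877 = 4.91620647336
For no arbitrage the full-cycle product must be 1, so the missing rate is 1 / 4.91620647336 ≈ 0.2034089.

0.20341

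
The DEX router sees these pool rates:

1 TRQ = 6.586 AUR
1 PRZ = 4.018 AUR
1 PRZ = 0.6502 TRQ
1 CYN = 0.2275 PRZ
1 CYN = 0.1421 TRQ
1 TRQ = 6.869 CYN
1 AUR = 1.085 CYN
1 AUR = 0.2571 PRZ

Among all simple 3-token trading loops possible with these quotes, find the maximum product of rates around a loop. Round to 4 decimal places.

AUR→PRZ→TRQ→AUR: 0.2571 × 0.6502 × 6.586 = 1.10096
CYN→PRZ→TRQ→CYN: 0.2275 × 0.6502 × 6.869 = 1.01607
CYN→TRQ→AUR→CYN: 0.1421 × 6.586 × 1.085 = 1.01542
CYN→PRZ→AUR→CYN: 0.2275 × 4.018 × 1.085 = 0.99179
Maximum is AUR→PRZ→TRQ→AUR at 1.1010; arbitrage exists.

1.1010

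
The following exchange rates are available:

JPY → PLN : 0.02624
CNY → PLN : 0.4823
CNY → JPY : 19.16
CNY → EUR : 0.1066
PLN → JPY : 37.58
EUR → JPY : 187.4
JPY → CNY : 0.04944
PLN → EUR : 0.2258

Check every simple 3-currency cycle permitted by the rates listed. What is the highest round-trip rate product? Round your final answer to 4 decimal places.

1.1103

JPY→PLN→EUR→JPY: 0.02624 × 0.2258 × 187.4 = 1.11034
JPY→CNY→EUR→JPY: 0.04944 × 0.1066 × 187.4 = 0.98765
JPY→CNY→PLN→JPY: 0.04944 × 0.4823 × 37.58 = 0.89609
Maximum is JPY→PLN→EUR→JPY at 1.1103; arbitrage exists.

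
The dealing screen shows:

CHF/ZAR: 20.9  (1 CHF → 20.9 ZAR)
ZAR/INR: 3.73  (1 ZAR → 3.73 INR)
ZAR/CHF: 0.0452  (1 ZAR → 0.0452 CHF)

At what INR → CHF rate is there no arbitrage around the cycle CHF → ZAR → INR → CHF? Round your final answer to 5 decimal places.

Known legs of the cycle: 20.9 × 3.73 = 77.957
For no arbitrage the full-cycle product must be 1, so the missing rate is 1 / 77.957 ≈ 0.0128276.

0.01283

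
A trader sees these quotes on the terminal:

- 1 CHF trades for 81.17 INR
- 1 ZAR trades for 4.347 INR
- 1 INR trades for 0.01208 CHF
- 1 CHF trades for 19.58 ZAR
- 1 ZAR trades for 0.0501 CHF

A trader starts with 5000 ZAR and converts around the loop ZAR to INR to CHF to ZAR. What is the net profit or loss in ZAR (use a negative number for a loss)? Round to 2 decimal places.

140.90

5000 ZAR × 4.347 = 21735 INR
21735 INR × 0.01208 = 262.5588 CHF
262.5588 CHF × 19.58 = 5140.901304 ZAR
Net change: 5140.901304 − 5000 = 140.901304 ZAR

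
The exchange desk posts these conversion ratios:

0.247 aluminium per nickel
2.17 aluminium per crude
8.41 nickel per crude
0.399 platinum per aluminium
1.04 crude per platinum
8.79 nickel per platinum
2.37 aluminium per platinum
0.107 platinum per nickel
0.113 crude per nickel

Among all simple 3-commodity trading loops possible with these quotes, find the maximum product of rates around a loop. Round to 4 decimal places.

0.9359

crude→nickel→platinum→crude: 8.41 × 0.107 × 1.04 = 0.93586
crude→aluminium→platinum→crude: 2.17 × 0.399 × 1.04 = 0.90046
aluminium→platinum→nickel→aluminium: 0.399 × 8.79 × 0.247 = 0.86628
Maximum is crude→nickel→platinum→crude at 0.9359; no arbitrage — every cycle loses value.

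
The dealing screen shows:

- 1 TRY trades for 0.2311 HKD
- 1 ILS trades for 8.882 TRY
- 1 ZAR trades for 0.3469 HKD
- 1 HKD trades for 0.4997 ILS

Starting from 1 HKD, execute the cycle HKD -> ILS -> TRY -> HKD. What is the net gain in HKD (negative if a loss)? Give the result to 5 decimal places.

1 HKD × 0.4997 = 0.4997 ILS
0.4997 ILS × 8.882 = 4.4383354 TRY
4.4383354 TRY × 0.2311 = 1.02569931094 HKD
Net change: 1.02569931094 − 1 = 0.02569931094 HKD

0.02570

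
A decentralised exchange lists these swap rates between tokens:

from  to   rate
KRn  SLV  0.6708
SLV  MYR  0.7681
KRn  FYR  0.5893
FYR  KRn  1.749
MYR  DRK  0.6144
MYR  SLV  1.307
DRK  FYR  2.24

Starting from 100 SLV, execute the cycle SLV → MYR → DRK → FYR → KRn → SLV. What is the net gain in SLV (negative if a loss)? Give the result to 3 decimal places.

100 SLV × 0.7681 = 76.81 MYR
76.81 MYR × 0.6144 = 47.192064 DRK
47.192064 DRK × 2.24 = 105.71022336 FYR
105.71022336 FYR × 1.749 = 184.88718065664 KRn
184.88718065664 KRn × 0.6708 = 124.022320784474112 SLV
Net change: 124.022320784474112 − 100 = 24.022320784474112 SLV

24.022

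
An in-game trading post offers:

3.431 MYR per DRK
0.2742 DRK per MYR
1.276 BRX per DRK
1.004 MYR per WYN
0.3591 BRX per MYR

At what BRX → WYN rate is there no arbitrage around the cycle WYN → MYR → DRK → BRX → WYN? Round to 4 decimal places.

Known legs of the cycle: 1.004 × 0.2742 × 1.276 = 0.3512787168
For no arbitrage the full-cycle product must be 1, so the missing rate is 1 / 0.3512787168 ≈ 2.846742.

2.8467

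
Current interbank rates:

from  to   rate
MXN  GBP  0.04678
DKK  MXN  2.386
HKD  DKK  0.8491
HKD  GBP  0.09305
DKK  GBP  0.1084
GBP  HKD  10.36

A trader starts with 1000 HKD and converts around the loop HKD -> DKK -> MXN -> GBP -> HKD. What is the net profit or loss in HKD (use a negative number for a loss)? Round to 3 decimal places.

-18.141

1000 HKD × 0.8491 = 849.1 DKK
849.1 DKK × 2.386 = 2025.9526 MXN
2025.9526 MXN × 0.04678 = 94.774062628 GBP
94.774062628 GBP × 10.36 = 981.85928882608 HKD
Net change: 981.85928882608 − 1000 = -18.14071117392 HKD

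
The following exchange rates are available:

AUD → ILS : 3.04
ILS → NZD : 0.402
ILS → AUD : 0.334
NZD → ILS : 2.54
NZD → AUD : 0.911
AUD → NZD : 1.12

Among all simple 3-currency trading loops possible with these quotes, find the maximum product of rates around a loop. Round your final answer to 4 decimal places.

1.1133

AUD→ILS→NZD→AUD: 3.04 × 0.402 × 0.911 = 1.11331
AUD→NZD→ILS→AUD: 1.12 × 2.54 × 0.334 = 0.95016
Maximum is AUD→ILS→NZD→AUD at 1.1133; arbitrage exists.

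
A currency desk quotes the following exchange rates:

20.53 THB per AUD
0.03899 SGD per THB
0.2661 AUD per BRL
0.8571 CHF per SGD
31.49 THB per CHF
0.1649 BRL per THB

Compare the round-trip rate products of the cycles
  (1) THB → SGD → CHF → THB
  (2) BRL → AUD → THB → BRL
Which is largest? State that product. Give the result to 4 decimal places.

(1) 0.03899 × 0.8571 × 31.49 = 1.05234
(2) 0.2661 × 20.53 × 0.1649 = 0.90085
Highest is cycle (1) at 1.0523 (>1, arbitrage).

1.0523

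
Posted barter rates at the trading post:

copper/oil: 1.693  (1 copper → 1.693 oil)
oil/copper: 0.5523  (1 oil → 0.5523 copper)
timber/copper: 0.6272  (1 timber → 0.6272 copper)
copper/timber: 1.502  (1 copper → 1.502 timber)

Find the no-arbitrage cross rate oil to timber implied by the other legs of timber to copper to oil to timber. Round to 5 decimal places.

Known legs of the cycle: 0.6272 × 1.693 = 1.0618496
For no arbitrage the full-cycle product must be 1, so the missing rate is 1 / 1.0618496 ≈ 0.9417530.

0.94175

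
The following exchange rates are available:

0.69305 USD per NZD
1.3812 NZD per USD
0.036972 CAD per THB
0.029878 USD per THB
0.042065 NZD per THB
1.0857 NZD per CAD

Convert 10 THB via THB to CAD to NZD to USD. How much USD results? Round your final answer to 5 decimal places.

10 THB × 0.036972 = 0.36972 CAD
0.36972 CAD × 1.0857 = 0.401405004 NZD
0.401405004 NZD × 0.69305 = 0.2781937380222 USD

0.27819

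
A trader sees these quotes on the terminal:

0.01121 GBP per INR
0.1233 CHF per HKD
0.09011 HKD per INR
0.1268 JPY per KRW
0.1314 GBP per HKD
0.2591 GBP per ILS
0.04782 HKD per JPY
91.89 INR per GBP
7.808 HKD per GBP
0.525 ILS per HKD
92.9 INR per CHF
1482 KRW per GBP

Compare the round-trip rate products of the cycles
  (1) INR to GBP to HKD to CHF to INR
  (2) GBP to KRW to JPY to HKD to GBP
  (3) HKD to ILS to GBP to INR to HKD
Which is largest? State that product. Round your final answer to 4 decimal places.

(1) 0.01121 × 7.808 × 0.1233 × 92.9 = 1.00259
(2) 1482 × 0.1268 × 0.04782 × 0.1314 = 1.18079
(3) 0.525 × 0.2591 × 91.89 × 0.09011 = 1.12634
Highest is cycle (2) at 1.1808 (>1, arbitrage).

1.1808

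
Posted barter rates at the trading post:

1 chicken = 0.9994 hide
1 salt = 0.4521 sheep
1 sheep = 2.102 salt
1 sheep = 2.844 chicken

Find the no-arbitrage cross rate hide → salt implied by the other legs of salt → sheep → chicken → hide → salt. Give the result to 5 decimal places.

Known legs of the cycle: 0.4521 × 2.844 × 0.9994 = 1.28500093656
For no arbitrage the full-cycle product must be 1, so the missing rate is 1 / 1.28500093656 ≈ 0.7782095.

0.77821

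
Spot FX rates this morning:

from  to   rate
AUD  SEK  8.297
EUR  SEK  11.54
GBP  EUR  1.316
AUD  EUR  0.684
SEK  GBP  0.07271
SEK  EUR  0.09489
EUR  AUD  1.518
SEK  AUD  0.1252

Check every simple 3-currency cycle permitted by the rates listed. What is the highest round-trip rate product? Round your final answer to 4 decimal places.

1.1951

AUD→SEK→EUR→AUD: 8.297 × 0.09489 × 1.518 = 1.19512
GBP→EUR→SEK→GBP: 1.316 × 11.54 × 0.07271 = 1.10422
AUD→EUR→SEK→AUD: 0.684 × 11.54 × 0.1252 = 0.98825
Maximum is AUD→SEK→EUR→AUD at 1.1951; arbitrage exists.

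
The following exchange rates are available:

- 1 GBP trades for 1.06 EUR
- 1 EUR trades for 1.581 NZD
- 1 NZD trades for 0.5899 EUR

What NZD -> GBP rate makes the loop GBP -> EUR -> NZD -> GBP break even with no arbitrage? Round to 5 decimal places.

Known legs of the cycle: 1.06 × 1.581 = 1.67586
For no arbitrage the full-cycle product must be 1, so the missing rate is 1 / 1.67586 ≈ 0.5967086.

0.59671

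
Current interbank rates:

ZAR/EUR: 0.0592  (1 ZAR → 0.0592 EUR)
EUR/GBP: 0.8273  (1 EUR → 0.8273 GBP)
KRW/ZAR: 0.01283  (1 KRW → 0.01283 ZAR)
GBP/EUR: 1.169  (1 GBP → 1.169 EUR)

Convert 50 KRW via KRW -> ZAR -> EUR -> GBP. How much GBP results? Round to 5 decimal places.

50 KRW × 0.01283 = 0.6415 ZAR
0.6415 ZAR × 0.0592 = 0.0379768 EUR
0.0379768 EUR × 0.8273 = 0.03141820664 GBP

0.03142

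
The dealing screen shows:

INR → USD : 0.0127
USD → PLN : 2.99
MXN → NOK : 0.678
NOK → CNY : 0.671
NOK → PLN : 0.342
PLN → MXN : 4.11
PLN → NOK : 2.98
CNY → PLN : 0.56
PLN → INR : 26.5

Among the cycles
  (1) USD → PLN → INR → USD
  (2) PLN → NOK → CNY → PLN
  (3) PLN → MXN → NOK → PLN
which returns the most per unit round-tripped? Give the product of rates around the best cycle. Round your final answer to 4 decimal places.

1.1198

(1) 2.99 × 26.5 × 0.0127 = 1.00628
(2) 2.98 × 0.671 × 0.56 = 1.11976
(3) 4.11 × 0.678 × 0.342 = 0.95301
Highest is cycle (2) at 1.1198 (>1, arbitrage).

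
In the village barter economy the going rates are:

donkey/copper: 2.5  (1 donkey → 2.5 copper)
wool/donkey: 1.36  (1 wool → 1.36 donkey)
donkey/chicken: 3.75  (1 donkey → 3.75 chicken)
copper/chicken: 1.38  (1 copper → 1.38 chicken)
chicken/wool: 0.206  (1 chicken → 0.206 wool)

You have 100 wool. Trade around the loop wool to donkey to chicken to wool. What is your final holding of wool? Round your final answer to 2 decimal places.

105.06

100 wool × 1.36 = 136 donkey
136 donkey × 3.75 = 510 chicken
510 chicken × 0.206 = 105.06 wool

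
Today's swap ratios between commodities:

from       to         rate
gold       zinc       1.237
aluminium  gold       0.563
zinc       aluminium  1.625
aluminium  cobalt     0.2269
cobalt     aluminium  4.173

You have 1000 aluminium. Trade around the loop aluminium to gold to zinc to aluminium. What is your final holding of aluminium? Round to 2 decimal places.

1000 aluminium × 0.563 = 563 gold
563 gold × 1.237 = 696.431 zinc
696.431 zinc × 1.625 = 1131.700375 aluminium

1131.70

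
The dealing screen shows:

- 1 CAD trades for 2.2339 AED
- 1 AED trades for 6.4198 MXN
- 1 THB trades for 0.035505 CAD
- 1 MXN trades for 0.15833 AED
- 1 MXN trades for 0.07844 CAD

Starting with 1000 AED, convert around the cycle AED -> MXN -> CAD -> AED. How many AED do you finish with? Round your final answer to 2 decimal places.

1124.92

1000 AED × 6.4198 = 6419.8 MXN
6419.8 MXN × 0.07844 = 503.569112 CAD
503.569112 CAD × 2.2339 = 1124.9230392968 AED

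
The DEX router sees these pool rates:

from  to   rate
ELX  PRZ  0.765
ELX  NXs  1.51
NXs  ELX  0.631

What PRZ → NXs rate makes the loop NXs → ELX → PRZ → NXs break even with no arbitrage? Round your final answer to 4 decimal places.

2.0716

Known legs of the cycle: 0.631 × 0.765 = 0.482715
For no arbitrage the full-cycle product must be 1, so the missing rate is 1 / 0.482715 ≈ 2.071616.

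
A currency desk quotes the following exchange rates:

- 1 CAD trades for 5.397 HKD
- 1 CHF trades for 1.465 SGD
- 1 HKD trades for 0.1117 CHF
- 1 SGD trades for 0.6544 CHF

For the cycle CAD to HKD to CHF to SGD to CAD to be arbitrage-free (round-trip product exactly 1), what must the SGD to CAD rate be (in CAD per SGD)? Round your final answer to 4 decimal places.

Known legs of the cycle: 5.397 × 0.1117 × 1.465 = 0.8831677785
For no arbitrage the full-cycle product must be 1, so the missing rate is 1 / 0.8831677785 ≈ 1.132288.

1.1323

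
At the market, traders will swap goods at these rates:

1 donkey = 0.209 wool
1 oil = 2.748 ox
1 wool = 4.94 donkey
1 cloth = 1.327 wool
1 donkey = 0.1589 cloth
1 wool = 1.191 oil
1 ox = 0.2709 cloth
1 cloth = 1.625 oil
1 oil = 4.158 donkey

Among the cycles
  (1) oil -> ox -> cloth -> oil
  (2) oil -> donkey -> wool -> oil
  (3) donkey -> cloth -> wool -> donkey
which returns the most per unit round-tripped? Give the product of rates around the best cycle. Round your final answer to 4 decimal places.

1.2097

(1) 2.748 × 0.2709 × 1.625 = 1.20970
(2) 4.158 × 0.209 × 1.191 = 1.03501
(3) 0.1589 × 1.327 × 4.94 = 1.04165
Highest is cycle (1) at 1.2097 (>1, arbitrage).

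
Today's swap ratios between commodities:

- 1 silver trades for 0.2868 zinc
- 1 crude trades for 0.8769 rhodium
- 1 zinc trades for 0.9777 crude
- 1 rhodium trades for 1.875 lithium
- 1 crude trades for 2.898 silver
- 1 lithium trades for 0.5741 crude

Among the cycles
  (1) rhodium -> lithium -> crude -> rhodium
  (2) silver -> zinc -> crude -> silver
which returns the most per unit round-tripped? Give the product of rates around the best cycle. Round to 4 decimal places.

0.9439

(1) 1.875 × 0.5741 × 0.8769 = 0.94393
(2) 0.2868 × 0.9777 × 2.898 = 0.81261
Highest is cycle (1) at 0.9439 (≤1, no arbitrage).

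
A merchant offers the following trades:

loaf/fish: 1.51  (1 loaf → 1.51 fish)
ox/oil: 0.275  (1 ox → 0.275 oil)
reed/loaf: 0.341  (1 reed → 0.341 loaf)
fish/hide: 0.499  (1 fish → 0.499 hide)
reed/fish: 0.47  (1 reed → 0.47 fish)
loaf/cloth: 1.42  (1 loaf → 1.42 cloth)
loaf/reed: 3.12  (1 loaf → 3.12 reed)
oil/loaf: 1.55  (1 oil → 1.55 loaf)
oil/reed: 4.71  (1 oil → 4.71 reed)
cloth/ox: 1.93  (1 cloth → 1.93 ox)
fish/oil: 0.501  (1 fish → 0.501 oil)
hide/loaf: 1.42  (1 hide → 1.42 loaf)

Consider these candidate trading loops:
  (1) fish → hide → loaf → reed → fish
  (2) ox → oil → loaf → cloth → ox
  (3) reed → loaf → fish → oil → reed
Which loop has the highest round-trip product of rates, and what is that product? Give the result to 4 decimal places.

1.2150

(1) 0.499 × 1.42 × 3.12 × 0.47 = 1.03906
(2) 0.275 × 1.55 × 1.42 × 1.93 = 1.16818
(3) 0.341 × 1.51 × 0.501 × 4.71 = 1.21504
Highest is cycle (3) at 1.2150 (>1, arbitrage).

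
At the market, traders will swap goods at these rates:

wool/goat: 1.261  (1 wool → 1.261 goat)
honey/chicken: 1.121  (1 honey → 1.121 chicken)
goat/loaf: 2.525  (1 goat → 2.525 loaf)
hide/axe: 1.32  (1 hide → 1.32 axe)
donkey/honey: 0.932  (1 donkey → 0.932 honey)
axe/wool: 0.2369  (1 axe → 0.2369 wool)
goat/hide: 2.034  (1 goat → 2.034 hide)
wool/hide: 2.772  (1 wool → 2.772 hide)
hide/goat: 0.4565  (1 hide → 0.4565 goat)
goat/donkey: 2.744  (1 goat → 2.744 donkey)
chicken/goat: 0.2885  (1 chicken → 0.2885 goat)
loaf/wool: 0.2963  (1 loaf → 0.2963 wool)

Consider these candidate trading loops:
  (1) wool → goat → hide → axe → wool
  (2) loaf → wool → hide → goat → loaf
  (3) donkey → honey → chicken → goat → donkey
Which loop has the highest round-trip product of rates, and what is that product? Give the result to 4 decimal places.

0.9467

(1) 1.261 × 2.034 × 1.32 × 0.2369 = 0.80206
(2) 0.2963 × 2.772 × 0.4565 × 2.525 = 0.94673
(3) 0.932 × 1.121 × 0.2885 × 2.744 = 0.82709
Highest is cycle (2) at 0.9467 (≤1, no arbitrage).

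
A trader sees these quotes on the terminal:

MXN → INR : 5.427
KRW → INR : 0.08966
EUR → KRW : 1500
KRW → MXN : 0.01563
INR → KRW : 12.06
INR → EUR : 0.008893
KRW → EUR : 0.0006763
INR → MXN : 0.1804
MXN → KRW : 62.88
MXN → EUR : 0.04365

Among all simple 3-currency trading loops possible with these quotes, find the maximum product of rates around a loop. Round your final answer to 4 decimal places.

EUR→KRW→INR→EUR: 1500 × 0.08966 × 0.008893 = 1.19602
EUR→KRW→MXN→EUR: 1500 × 0.01563 × 0.04365 = 1.02337
KRW→MXN→INR→KRW: 0.01563 × 5.427 × 12.06 = 1.02298
KRW→INR→MXN→KRW: 0.08966 × 0.1804 × 62.88 = 1.01706
Maximum is EUR→KRW→INR→EUR at 1.1960; arbitrage exists.

1.1960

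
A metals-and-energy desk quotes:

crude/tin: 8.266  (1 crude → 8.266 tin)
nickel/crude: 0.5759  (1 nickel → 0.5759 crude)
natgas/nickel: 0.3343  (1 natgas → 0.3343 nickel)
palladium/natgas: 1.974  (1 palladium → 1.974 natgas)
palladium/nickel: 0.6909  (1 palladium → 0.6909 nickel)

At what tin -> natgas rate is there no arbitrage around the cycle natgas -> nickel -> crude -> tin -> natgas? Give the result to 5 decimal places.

0.62838

Known legs of the cycle: 0.3343 × 0.5759 × 8.266 = 1.59139817642
For no arbitrage the full-cycle product must be 1, so the missing rate is 1 / 1.59139817642 ≈ 0.6283782.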